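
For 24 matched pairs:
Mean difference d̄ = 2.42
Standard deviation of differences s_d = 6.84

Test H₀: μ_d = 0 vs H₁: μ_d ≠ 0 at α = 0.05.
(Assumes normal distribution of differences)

df = n - 1 = 23
SE = s_d/√n = 6.84/√24 = 1.3962
t = d̄/SE = 2.42/1.3962 = 1.7333
Critical value: t_{0.025,23} = ±2.069
p-value ≈ 0.0964
Decision: fail to reject H₀

Answer: t = 1.7333, fail to reject H₀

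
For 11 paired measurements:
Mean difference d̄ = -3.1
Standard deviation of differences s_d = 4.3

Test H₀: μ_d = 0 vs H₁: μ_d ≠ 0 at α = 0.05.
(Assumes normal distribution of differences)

Answer: t = -2.3911, reject H₀

Derivation:
df = n - 1 = 10
SE = s_d/√n = 4.3/√11 = 1.2965
t = d̄/SE = -3.1/1.2965 = -2.3911
Critical value: t_{0.025,10} = ±2.228
p-value ≈ 0.0379
Decision: reject H₀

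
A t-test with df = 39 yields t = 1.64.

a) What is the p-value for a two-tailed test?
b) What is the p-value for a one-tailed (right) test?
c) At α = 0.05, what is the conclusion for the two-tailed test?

Answer: a) 0.1090, b) 0.0545, c) fail to reject H₀

Derivation:
Using t-distribution with df = 39:
a) Two-tailed: p = 2×P(T > 1.64) = 0.1090
b) One-tailed: p = P(T > 1.64) = 0.0545
c) 0.1090 ≥ 0.05, fail to reject H₀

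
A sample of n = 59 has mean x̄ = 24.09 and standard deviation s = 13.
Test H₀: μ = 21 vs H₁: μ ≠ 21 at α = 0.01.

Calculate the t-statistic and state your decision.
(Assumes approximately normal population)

df = n - 1 = 58
SE = s/√n = 13/√59 = 1.6925
t = (x̄ - μ₀)/SE = (24.09 - 21)/1.6925 = 1.8257
Critical value: t_{0.005,58} = ±2.663
p-value ≈ 0.0730
Decision: fail to reject H₀

Answer: t = 1.8257, fail to reject H₀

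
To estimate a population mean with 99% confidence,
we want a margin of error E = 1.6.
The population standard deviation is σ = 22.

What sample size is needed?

Answer: n = 1255

Derivation:
z_0.005 = 2.576
n = (z×σ/E)² = (2.576×22/1.6)²
n = 1254.5764
Round up: n = 1255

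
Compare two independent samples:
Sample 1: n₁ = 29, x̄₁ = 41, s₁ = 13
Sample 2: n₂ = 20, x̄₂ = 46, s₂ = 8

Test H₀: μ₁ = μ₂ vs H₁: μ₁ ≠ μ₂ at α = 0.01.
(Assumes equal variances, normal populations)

Answer: t = -1.5291, fail to reject H₀

Derivation:
Pooled variance: s²_p = [28×13² + 19×8²]/(47) = 126.5532
s_p = 11.2496
SE = s_p×√(1/n₁ + 1/n₂) = 11.2496×√(1/29 + 1/20) = 3.2698
t = (x̄₁ - x̄₂)/SE = (41 - 46)/3.2698 = -1.5291
df = 47, t-critical = ±2.685
Decision: fail to reject H₀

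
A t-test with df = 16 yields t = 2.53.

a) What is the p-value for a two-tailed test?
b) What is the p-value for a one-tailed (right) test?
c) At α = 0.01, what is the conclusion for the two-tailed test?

Answer: a) 0.0223, b) 0.0111, c) fail to reject H₀

Derivation:
Using t-distribution with df = 16:
a) Two-tailed: p = 2×P(T > 2.53) = 0.0223
b) One-tailed: p = P(T > 2.53) = 0.0111
c) 0.0223 ≥ 0.01, fail to reject H₀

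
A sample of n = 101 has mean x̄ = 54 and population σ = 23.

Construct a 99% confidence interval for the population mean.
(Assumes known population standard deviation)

Confidence level: 99%, α = 0.01
z_0.005 = 2.576
SE = σ/√n = 23/√101 = 2.2886
Margin of error = 2.576 × 2.2886 = 5.8954
CI: x̄ ± margin = 54 ± 5.8954
CI: (48.1046, 59.8954)

Answer: (48.1046, 59.8954)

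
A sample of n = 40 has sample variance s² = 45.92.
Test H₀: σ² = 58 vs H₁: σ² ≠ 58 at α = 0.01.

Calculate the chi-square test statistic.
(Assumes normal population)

Answer: χ² = 30.8772, fail to reject H₀

Derivation:
df = n - 1 = 39
χ² = (n-1)s²/σ₀² = 39×45.92/58 = 30.8772
Critical values: χ²_{0.995,39} = 19.996, χ²_{0.005,39} = 65.476
Rejection region: χ² < 19.996 or χ² > 65.476
Decision: fail to reject H₀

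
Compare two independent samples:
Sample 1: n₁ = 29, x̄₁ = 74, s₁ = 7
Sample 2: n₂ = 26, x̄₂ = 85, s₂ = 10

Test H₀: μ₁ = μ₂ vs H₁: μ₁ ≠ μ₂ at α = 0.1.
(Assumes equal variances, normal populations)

Answer: t = -4.7650, reject H₀

Derivation:
Pooled variance: s²_p = [28×7² + 25×10²]/(53) = 73.0566
s_p = 8.5473
SE = s_p×√(1/n₁ + 1/n₂) = 8.5473×√(1/29 + 1/26) = 2.3085
t = (x̄₁ - x̄₂)/SE = (74 - 85)/2.3085 = -4.7650
df = 53, t-critical = ±1.674
Decision: reject H₀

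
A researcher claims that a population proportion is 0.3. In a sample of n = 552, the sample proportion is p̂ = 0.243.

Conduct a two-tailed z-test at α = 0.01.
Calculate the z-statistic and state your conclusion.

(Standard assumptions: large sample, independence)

H₀: p = 0.3, H₁: p ≠ 0.3
Standard error: SE = √(p₀(1-p₀)/n) = √(0.3×0.7/552) = 0.019505
z-statistic: z = (p̂ - p₀)/SE = (0.243 - 0.3)/0.019505 = -2.9223
Critical value: z_0.005 = ±2.576
p-value = 0.0035
Decision: reject H₀ at α = 0.01

Answer: z = -2.9223, reject H₀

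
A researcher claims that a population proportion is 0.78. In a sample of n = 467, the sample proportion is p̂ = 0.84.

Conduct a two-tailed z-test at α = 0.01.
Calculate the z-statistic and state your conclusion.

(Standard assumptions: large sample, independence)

H₀: p = 0.78, H₁: p ≠ 0.78
Standard error: SE = √(p₀(1-p₀)/n) = √(0.78×0.22/467) = 0.019169
z-statistic: z = (p̂ - p₀)/SE = (0.84 - 0.78)/0.019169 = 3.1301
Critical value: z_0.005 = ±2.576
p-value = 0.0017
Decision: reject H₀ at α = 0.01

Answer: z = 3.1301, reject H₀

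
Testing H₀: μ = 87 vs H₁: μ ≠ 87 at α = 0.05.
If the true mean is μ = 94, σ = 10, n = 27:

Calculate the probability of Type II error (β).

Answer: β ≈ 0.0467

Derivation:
SE = σ/√n = 10/√27 = 1.9245
Critical values: μ₀ ± z_0.025×SE = 87 ± 1.960×1.9245
Acceptance region: (83.2280, 90.7720)
Under H₁ (μ = 94): z_high = (90.7720 - 94)/1.9245 = -1.6773, z_low = (83.2280 - 94)/1.9245 = -5.5973
β = P(not reject | H₁) = Φ(-1.6773) - Φ(-5.5973) ≈ 0.0467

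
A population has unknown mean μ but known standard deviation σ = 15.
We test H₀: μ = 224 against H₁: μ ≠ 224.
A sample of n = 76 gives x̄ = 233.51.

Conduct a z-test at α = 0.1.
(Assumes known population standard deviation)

Standard error: SE = σ/√n = 15/√76 = 1.7206
z-statistic: z = (x̄ - μ₀)/SE = (233.51 - 224)/1.7206 = 5.5271
Critical value: ±1.645
p-value < 0.0001
Decision: reject H₀

Answer: z = 5.5271, reject H₀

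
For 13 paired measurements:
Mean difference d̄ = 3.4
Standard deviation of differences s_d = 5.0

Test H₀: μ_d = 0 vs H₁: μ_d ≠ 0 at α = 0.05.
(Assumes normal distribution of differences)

df = n - 1 = 12
SE = s_d/√n = 5.0/√13 = 1.3868
t = d̄/SE = 3.4/1.3868 = 2.4517
Critical value: t_{0.025,12} = ±2.179
p-value ≈ 0.0305
Decision: reject H₀

Answer: t = 2.4517, reject H₀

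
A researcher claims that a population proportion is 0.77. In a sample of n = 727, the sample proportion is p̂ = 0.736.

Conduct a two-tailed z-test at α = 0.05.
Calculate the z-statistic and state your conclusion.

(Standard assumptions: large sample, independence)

Answer: z = -2.1784, reject H₀

Derivation:
H₀: p = 0.77, H₁: p ≠ 0.77
Standard error: SE = √(p₀(1-p₀)/n) = √(0.77×0.23/727) = 0.015608
z-statistic: z = (p̂ - p₀)/SE = (0.736 - 0.77)/0.015608 = -2.1784
Critical value: z_0.025 = ±1.960
p-value = 0.0294
Decision: reject H₀ at α = 0.05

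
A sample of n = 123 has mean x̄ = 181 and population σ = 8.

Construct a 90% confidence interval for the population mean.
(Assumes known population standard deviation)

Confidence level: 90%, α = 0.1
z_0.05 = 1.645
SE = σ/√n = 8/√123 = 0.7213
Margin of error = 1.645 × 0.7213 = 1.1865
CI: x̄ ± margin = 181 ± 1.1865
CI: (179.8135, 182.1865)

Answer: (179.8135, 182.1865)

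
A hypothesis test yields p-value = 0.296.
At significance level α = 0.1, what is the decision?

Compare p-value to α:
0.296 ≥ 0.1
Decision: fail to reject H₀

Answer: fail to reject H₀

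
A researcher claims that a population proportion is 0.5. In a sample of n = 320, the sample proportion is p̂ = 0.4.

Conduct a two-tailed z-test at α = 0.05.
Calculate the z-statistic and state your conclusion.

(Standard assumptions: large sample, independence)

Answer: z = -3.5777, reject H₀

Derivation:
H₀: p = 0.5, H₁: p ≠ 0.5
Standard error: SE = √(p₀(1-p₀)/n) = √(0.5×0.5/320) = 0.027951
z-statistic: z = (p̂ - p₀)/SE = (0.4 - 0.5)/0.027951 = -3.5777
Critical value: z_0.025 = ±1.960
p-value = 0.0003
Decision: reject H₀ at α = 0.05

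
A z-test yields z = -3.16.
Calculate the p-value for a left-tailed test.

For z = -3.16:
p = P(Z < -3.16) = Φ(-3.16) = 0.0008

Answer: p-value ≈ 0.0008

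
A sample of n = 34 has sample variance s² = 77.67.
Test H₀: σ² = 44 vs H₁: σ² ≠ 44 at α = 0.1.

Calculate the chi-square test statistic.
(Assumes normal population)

Answer: χ² = 58.2525, reject H₀

Derivation:
df = n - 1 = 33
χ² = (n-1)s²/σ₀² = 33×77.67/44 = 58.2525
Critical values: χ²_{0.95,33} = 20.867, χ²_{0.05,33} = 47.400
Rejection region: χ² < 20.867 or χ² > 47.400
Decision: reject H₀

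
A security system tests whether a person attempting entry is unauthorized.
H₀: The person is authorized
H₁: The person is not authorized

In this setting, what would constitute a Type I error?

Answer: Denying entry to an authorized person

Derivation:
Type I error: rejecting H₀ when it is actually true (false positive).
Type II error: failing to reject H₀ when H₁ is actually true (false negative).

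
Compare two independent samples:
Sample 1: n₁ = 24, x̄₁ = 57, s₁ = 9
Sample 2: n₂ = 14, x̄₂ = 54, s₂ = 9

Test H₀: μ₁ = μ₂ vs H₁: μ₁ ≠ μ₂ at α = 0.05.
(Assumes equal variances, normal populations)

Answer: t = 0.9912, fail to reject H₀

Derivation:
Pooled variance: s²_p = [23×9² + 13×9²]/(36) = 81.0000
s_p = 9.0000
SE = s_p×√(1/n₁ + 1/n₂) = 9.0000×√(1/24 + 1/14) = 3.0267
t = (x̄₁ - x̄₂)/SE = (57 - 54)/3.0267 = 0.9912
df = 36, t-critical = ±2.028
Decision: fail to reject H₀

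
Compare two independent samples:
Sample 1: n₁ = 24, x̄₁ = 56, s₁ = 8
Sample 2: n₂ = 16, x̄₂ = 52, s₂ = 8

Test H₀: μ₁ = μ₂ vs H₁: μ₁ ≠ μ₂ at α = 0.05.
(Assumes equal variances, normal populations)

Answer: t = 1.5492, fail to reject H₀

Derivation:
Pooled variance: s²_p = [23×8² + 15×8²]/(38) = 64.0000
s_p = 8.0000
SE = s_p×√(1/n₁ + 1/n₂) = 8.0000×√(1/24 + 1/16) = 2.5820
t = (x̄₁ - x̄₂)/SE = (56 - 52)/2.5820 = 1.5492
df = 38, t-critical = ±2.024
Decision: fail to reject H₀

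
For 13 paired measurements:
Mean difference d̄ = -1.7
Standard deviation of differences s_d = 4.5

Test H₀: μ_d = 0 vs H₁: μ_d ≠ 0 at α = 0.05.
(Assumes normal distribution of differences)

Answer: t = -1.3621, fail to reject H₀

Derivation:
df = n - 1 = 12
SE = s_d/√n = 4.5/√13 = 1.2481
t = d̄/SE = -1.7/1.2481 = -1.3621
Critical value: t_{0.025,12} = ±2.179
p-value ≈ 0.1982
Decision: fail to reject H₀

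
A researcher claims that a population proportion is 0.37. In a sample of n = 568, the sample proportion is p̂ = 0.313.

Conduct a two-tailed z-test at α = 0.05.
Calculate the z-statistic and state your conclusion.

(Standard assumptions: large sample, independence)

H₀: p = 0.37, H₁: p ≠ 0.37
Standard error: SE = √(p₀(1-p₀)/n) = √(0.37×0.63/568) = 0.020258
z-statistic: z = (p̂ - p₀)/SE = (0.313 - 0.37)/0.020258 = -2.8137
Critical value: z_0.025 = ±1.960
p-value = 0.0049
Decision: reject H₀ at α = 0.05

Answer: z = -2.8137, reject H₀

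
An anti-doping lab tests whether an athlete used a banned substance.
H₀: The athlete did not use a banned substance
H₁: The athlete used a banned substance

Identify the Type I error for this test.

Answer: Falsely accusing a clean athlete of doping

Derivation:
Type I error (α): Rejecting H₀ when H₀ is true
Type II error (β): Failing to reject H₀ when H₁ is true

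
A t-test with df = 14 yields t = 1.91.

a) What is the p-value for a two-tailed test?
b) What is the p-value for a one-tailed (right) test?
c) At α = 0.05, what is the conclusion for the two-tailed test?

Using t-distribution with df = 14:
a) Two-tailed: p = 2×P(T > 1.91) = 0.0768
b) One-tailed: p = P(T > 1.91) = 0.0384
c) 0.0768 ≥ 0.05, fail to reject H₀

Answer: a) 0.0768, b) 0.0384, c) fail to reject H₀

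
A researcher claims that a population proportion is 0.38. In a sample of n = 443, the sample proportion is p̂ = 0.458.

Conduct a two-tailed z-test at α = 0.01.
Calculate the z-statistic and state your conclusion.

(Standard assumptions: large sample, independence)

Answer: z = 3.3823, reject H₀

Derivation:
H₀: p = 0.38, H₁: p ≠ 0.38
Standard error: SE = √(p₀(1-p₀)/n) = √(0.38×0.62/443) = 0.023061
z-statistic: z = (p̂ - p₀)/SE = (0.458 - 0.38)/0.023061 = 3.3823
Critical value: z_0.005 = ±2.576
p-value = 0.0007
Decision: reject H₀ at α = 0.01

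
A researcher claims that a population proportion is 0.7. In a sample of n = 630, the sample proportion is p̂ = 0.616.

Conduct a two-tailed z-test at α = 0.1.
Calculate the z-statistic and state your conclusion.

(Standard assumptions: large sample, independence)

Answer: z = -4.6010, reject H₀

Derivation:
H₀: p = 0.7, H₁: p ≠ 0.7
Standard error: SE = √(p₀(1-p₀)/n) = √(0.7×0.3/630) = 0.018257
z-statistic: z = (p̂ - p₀)/SE = (0.616 - 0.7)/0.018257 = -4.6010
Critical value: z_0.05 = ±1.645
p-value < 0.0001
Decision: reject H₀ at α = 0.1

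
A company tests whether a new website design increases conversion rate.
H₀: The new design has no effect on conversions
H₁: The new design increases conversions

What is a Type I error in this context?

A Type I error (probability α) occurs when we reject a true H₀.
A Type II error (probability β) occurs when we fail to reject a false H₀.

Answer: Switching to a new design that doesn't actually help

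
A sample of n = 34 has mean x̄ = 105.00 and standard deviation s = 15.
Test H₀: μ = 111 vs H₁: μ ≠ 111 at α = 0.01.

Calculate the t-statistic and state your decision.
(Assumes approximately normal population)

df = n - 1 = 33
SE = s/√n = 15/√34 = 2.5725
t = (x̄ - μ₀)/SE = (105.00 - 111)/2.5725 = -2.3324
Critical value: t_{0.005,33} = ±2.733
p-value ≈ 0.0259
Decision: fail to reject H₀

Answer: t = -2.3324, fail to reject H₀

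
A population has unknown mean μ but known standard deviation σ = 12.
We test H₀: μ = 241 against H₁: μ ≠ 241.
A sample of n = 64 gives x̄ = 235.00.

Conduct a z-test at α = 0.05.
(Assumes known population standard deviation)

Answer: z = -4.0000, reject H₀

Derivation:
Standard error: SE = σ/√n = 12/√64 = 1.5000
z-statistic: z = (x̄ - μ₀)/SE = (235.00 - 241)/1.5000 = -4.0000
Critical value: ±1.960
p-value = 0.0001
Decision: reject H₀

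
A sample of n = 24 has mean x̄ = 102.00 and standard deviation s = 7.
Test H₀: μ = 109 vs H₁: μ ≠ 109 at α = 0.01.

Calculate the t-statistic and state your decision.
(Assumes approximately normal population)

df = n - 1 = 23
SE = s/√n = 7/√24 = 1.4289
t = (x̄ - μ₀)/SE = (102.00 - 109)/1.4289 = -4.8989
Critical value: t_{0.005,23} = ±2.807
p-value ≈ 0.0001
Decision: reject H₀

Answer: t = -4.8989, reject H₀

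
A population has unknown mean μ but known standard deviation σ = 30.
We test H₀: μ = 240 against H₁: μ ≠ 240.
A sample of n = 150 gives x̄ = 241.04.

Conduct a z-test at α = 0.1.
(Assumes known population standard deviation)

Answer: z = 0.4246, fail to reject H₀

Derivation:
Standard error: SE = σ/√n = 30/√150 = 2.4495
z-statistic: z = (x̄ - μ₀)/SE = (241.04 - 240)/2.4495 = 0.4246
Critical value: ±1.645
p-value = 0.6711
Decision: fail to reject H₀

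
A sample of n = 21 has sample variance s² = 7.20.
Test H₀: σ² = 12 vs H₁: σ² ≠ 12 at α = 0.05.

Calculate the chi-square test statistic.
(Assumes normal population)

df = n - 1 = 20
χ² = (n-1)s²/σ₀² = 20×7.20/12 = 12.0000
Critical values: χ²_{0.975,20} = 9.591, χ²_{0.025,20} = 34.170
Rejection region: χ² < 9.591 or χ² > 34.170
Decision: fail to reject H₀

Answer: χ² = 12.0000, fail to reject H₀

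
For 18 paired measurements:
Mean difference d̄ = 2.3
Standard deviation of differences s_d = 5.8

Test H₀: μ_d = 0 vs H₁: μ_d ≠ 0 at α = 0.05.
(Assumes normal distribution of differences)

Answer: t = 1.6824, fail to reject H₀

Derivation:
df = n - 1 = 17
SE = s_d/√n = 5.8/√18 = 1.3671
t = d̄/SE = 2.3/1.3671 = 1.6824
Critical value: t_{0.025,17} = ±2.110
p-value ≈ 0.1108
Decision: fail to reject H₀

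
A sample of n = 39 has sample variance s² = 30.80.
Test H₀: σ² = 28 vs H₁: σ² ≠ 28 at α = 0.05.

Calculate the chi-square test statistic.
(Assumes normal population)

df = n - 1 = 38
χ² = (n-1)s²/σ₀² = 38×30.80/28 = 41.8000
Critical values: χ²_{0.975,38} = 22.878, χ²_{0.025,38} = 56.896
Rejection region: χ² < 22.878 or χ² > 56.896
Decision: fail to reject H₀

Answer: χ² = 41.8000, fail to reject H₀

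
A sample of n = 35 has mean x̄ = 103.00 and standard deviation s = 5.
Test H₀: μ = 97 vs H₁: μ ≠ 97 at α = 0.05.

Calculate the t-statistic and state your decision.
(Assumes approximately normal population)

Answer: t = 7.0989, reject H₀

Derivation:
df = n - 1 = 34
SE = s/√n = 5/√35 = 0.8452
t = (x̄ - μ₀)/SE = (103.00 - 97)/0.8452 = 7.0989
Critical value: t_{0.025,34} = ±2.032
p-value < 0.0001
Decision: reject H₀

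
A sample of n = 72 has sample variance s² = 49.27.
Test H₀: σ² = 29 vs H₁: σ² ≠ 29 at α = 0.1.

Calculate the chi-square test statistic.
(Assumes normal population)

Answer: χ² = 120.6266, reject H₀

Derivation:
df = n - 1 = 71
χ² = (n-1)s²/σ₀² = 71×49.27/29 = 120.6266
Critical values: χ²_{0.95,71} = 52.600, χ²_{0.05,71} = 91.670
Rejection region: χ² < 52.600 or χ² > 91.670
Decision: reject H₀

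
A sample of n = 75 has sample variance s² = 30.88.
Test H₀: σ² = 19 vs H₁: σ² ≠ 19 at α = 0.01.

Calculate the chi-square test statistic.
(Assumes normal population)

df = n - 1 = 74
χ² = (n-1)s²/σ₀² = 74×30.88/19 = 120.2695
Critical values: χ²_{0.995,74} = 46.417, χ²_{0.005,74} = 109.074
Rejection region: χ² < 46.417 or χ² > 109.074
Decision: reject H₀

Answer: χ² = 120.2695, reject H₀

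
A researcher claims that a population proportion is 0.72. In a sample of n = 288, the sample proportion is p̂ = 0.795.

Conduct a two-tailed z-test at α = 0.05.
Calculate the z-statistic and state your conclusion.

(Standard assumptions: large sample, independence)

Answer: z = 2.8347, reject H₀

Derivation:
H₀: p = 0.72, H₁: p ≠ 0.72
Standard error: SE = √(p₀(1-p₀)/n) = √(0.72×0.28/288) = 0.026458
z-statistic: z = (p̂ - p₀)/SE = (0.795 - 0.72)/0.026458 = 2.8347
Critical value: z_0.025 = ±1.960
p-value = 0.0046
Decision: reject H₀ at α = 0.05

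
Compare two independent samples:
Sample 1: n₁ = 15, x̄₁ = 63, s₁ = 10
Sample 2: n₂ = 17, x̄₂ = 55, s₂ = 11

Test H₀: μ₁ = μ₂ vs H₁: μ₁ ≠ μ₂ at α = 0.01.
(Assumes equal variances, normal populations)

Answer: t = 2.1416, fail to reject H₀

Derivation:
Pooled variance: s²_p = [14×10² + 16×11²]/(30) = 111.2000
s_p = 10.5451
SE = s_p×√(1/n₁ + 1/n₂) = 10.5451×√(1/15 + 1/17) = 3.7356
t = (x̄₁ - x̄₂)/SE = (63 - 55)/3.7356 = 2.1416
df = 30, t-critical = ±2.750
Decision: fail to reject H₀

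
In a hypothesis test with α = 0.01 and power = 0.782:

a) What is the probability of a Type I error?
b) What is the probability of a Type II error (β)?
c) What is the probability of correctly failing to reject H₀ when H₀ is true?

Answer: a) 0.01, b) 0.218, c) 0.99

Derivation:
a) Type I error probability = α = 0.01
b) Power = P(reject H₀ | H₁ true) = 1 - β = 0.782, so Type II error probability = β = 1 - Power = 0.218
c) P(fail to reject H₀ | H₀ true) = 1 - α = 0.99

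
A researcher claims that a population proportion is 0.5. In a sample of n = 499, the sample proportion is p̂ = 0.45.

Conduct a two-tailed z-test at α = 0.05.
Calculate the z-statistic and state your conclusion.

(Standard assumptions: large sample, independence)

Answer: z = -2.2338, reject H₀

Derivation:
H₀: p = 0.5, H₁: p ≠ 0.5
Standard error: SE = √(p₀(1-p₀)/n) = √(0.5×0.5/499) = 0.022383
z-statistic: z = (p̂ - p₀)/SE = (0.45 - 0.5)/0.022383 = -2.2338
Critical value: z_0.025 = ±1.960
p-value = 0.0255
Decision: reject H₀ at α = 0.05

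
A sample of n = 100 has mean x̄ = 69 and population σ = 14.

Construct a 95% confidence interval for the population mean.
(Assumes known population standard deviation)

Confidence level: 95%, α = 0.05
z_0.025 = 1.960
SE = σ/√n = 14/√100 = 1.4000
Margin of error = 1.960 × 1.4000 = 2.7440
CI: x̄ ± margin = 69 ± 2.7440
CI: (66.2560, 71.7440)

Answer: (66.2560, 71.7440)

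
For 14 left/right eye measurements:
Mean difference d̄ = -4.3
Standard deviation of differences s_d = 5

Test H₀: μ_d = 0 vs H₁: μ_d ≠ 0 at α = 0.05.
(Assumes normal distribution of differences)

Answer: t = -3.2178, reject H₀

Derivation:
df = n - 1 = 13
SE = s_d/√n = 5/√14 = 1.3363
t = d̄/SE = -4.3/1.3363 = -3.2178
Critical value: t_{0.025,13} = ±2.160
p-value ≈ 0.0067
Decision: reject H₀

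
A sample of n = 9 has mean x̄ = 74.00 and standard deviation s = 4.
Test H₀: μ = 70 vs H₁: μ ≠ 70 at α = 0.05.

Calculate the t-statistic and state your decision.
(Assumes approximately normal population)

Answer: t = 3.0001, reject H₀

Derivation:
df = n - 1 = 8
SE = s/√n = 4/√9 = 1.3333
t = (x̄ - μ₀)/SE = (74.00 - 70)/1.3333 = 3.0001
Critical value: t_{0.025,8} = ±2.306
p-value ≈ 0.0171
Decision: reject H₀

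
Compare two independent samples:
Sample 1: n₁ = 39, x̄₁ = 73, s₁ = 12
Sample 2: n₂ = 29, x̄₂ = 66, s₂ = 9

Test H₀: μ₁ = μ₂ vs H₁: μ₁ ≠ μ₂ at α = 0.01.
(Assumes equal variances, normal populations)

Answer: t = 2.6361, fail to reject H₀

Derivation:
Pooled variance: s²_p = [38×12² + 28×9²]/(66) = 117.2727
s_p = 10.8293
SE = s_p×√(1/n₁ + 1/n₂) = 10.8293×√(1/39 + 1/29) = 2.6554
t = (x̄₁ - x̄₂)/SE = (73 - 66)/2.6554 = 2.6361
df = 66, t-critical = ±2.652
Decision: fail to reject H₀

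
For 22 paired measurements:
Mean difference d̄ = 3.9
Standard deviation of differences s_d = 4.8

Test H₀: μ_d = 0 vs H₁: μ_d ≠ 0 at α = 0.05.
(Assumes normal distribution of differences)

df = n - 1 = 21
SE = s_d/√n = 4.8/√22 = 1.0234
t = d̄/SE = 3.9/1.0234 = 3.8108
Critical value: t_{0.025,21} = ±2.080
p-value ≈ 0.0010
Decision: reject H₀

Answer: t = 3.8108, reject H₀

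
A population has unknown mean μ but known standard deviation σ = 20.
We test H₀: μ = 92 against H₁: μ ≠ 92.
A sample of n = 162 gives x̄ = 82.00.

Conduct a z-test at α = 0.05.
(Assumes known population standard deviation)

Standard error: SE = σ/√n = 20/√162 = 1.5713
z-statistic: z = (x̄ - μ₀)/SE = (82.00 - 92)/1.5713 = -6.3642
Critical value: ±1.960
p-value < 0.0001
Decision: reject H₀

Answer: z = -6.3642, reject H₀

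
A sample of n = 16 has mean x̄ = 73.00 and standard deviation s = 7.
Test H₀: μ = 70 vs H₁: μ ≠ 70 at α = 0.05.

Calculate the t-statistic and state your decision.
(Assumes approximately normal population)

Answer: t = 1.7143, fail to reject H₀

Derivation:
df = n - 1 = 15
SE = s/√n = 7/√16 = 1.7500
t = (x̄ - μ₀)/SE = (73.00 - 70)/1.7500 = 1.7143
Critical value: t_{0.025,15} = ±2.131
p-value ≈ 0.1071
Decision: fail to reject H₀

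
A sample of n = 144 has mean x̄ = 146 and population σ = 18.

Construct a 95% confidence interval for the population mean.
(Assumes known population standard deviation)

Confidence level: 95%, α = 0.05
z_0.025 = 1.960
SE = σ/√n = 18/√144 = 1.5000
Margin of error = 1.960 × 1.5000 = 2.9400
CI: x̄ ± margin = 146 ± 2.9400
CI: (143.0600, 148.9400)

Answer: (143.0600, 148.9400)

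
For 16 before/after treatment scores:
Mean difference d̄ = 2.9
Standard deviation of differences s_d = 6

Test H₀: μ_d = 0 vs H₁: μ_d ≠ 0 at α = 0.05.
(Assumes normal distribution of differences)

df = n - 1 = 15
SE = s_d/√n = 6/√16 = 1.5000
t = d̄/SE = 2.9/1.5000 = 1.9333
Critical value: t_{0.025,15} = ±2.131
p-value ≈ 0.0723
Decision: fail to reject H₀

Answer: t = 1.9333, fail to reject H₀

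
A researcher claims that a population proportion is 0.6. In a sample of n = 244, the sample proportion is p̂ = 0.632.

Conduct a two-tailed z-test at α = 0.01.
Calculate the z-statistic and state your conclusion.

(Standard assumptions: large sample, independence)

Answer: z = 1.0203, fail to reject H₀

Derivation:
H₀: p = 0.6, H₁: p ≠ 0.6
Standard error: SE = √(p₀(1-p₀)/n) = √(0.6×0.4/244) = 0.031363
z-statistic: z = (p̂ - p₀)/SE = (0.632 - 0.6)/0.031363 = 1.0203
Critical value: z_0.005 = ±2.576
p-value = 0.3076
Decision: fail to reject H₀ at α = 0.01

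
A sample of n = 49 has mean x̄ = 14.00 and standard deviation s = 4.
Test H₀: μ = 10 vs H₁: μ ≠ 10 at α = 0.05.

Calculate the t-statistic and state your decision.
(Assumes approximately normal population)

Answer: t = 7.0004, reject H₀

Derivation:
df = n - 1 = 48
SE = s/√n = 4/√49 = 0.5714
t = (x̄ - μ₀)/SE = (14.00 - 10)/0.5714 = 7.0004
Critical value: t_{0.025,48} = ±2.011
p-value < 0.0001
Decision: reject H₀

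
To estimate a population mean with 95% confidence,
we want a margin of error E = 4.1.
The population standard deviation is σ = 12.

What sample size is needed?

z_0.025 = 1.960
n = (z×σ/E)² = (1.960×12/4.1)²
n = 32.9084
Round up: n = 33

Answer: n = 33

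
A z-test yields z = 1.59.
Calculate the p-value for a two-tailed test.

Answer: p-value ≈ 0.1118

Derivation:
For z = 1.59:
p = 2×P(Z > |1.59|) = 2×(1 - Φ(1.59)) = 0.1118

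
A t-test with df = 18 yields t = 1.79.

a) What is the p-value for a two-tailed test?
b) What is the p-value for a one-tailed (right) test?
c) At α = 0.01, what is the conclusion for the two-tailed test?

Using t-distribution with df = 18:
a) Two-tailed: p = 2×P(T > 1.79) = 0.0903
b) One-tailed: p = P(T > 1.79) = 0.0451
c) 0.0903 ≥ 0.01, fail to reject H₀

Answer: a) 0.0903, b) 0.0451, c) fail to reject H₀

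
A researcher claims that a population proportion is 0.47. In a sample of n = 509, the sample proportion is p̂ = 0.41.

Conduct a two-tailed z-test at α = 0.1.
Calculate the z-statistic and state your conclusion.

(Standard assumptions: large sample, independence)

H₀: p = 0.47, H₁: p ≠ 0.47
Standard error: SE = √(p₀(1-p₀)/n) = √(0.47×0.53/509) = 0.022122
z-statistic: z = (p̂ - p₀)/SE = (0.41 - 0.47)/0.022122 = -2.7122
Critical value: z_0.05 = ±1.645
p-value = 0.0067
Decision: reject H₀ at α = 0.1

Answer: z = -2.7122, reject H₀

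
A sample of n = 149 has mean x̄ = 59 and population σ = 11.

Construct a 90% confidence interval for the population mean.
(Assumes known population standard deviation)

Answer: (57.5175, 60.4825)

Derivation:
Confidence level: 90%, α = 0.1
z_0.05 = 1.645
SE = σ/√n = 11/√149 = 0.9012
Margin of error = 1.645 × 0.9012 = 1.4825
CI: x̄ ± margin = 59 ± 1.4825
CI: (57.5175, 60.4825)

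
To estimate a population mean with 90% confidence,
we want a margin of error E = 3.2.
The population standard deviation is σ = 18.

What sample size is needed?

z_0.05 = 1.645
n = (z×σ/E)² = (1.645×18/3.2)²
n = 85.6203
Round up: n = 86

Answer: n = 86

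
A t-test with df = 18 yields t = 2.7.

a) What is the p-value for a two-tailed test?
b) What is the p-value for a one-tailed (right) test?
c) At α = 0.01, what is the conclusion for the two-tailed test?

Using t-distribution with df = 18:
a) Two-tailed: p = 2×P(T > 2.7) = 0.0147
b) One-tailed: p = P(T > 2.7) = 0.0073
c) 0.0147 ≥ 0.01, fail to reject H₀

Answer: a) 0.0147, b) 0.0073, c) fail to reject H₀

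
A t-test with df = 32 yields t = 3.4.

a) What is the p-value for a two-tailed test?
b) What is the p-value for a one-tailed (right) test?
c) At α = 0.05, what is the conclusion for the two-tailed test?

Using t-distribution with df = 32:
a) Two-tailed: p = 2×P(T > 3.4) = 0.0018
b) One-tailed: p = P(T > 3.4) = 0.0009
c) 0.0018 < 0.05, reject H₀

Answer: a) 0.0018, b) 0.0009, c) reject H₀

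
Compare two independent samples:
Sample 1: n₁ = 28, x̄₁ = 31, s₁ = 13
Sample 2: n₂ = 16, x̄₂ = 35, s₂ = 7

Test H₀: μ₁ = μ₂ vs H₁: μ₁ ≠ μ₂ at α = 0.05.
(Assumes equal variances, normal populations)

Pooled variance: s²_p = [27×13² + 15×7²]/(42) = 126.1429
s_p = 11.2313
SE = s_p×√(1/n₁ + 1/n₂) = 11.2313×√(1/28 + 1/16) = 3.5198
t = (x̄₁ - x̄₂)/SE = (31 - 35)/3.5198 = -1.1364
df = 42, t-critical = ±2.018
Decision: fail to reject H₀

Answer: t = -1.1364, fail to reject H₀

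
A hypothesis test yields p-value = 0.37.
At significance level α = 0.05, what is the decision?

Answer: fail to reject H₀

Derivation:
Compare p-value to α:
0.37 ≥ 0.05
Decision: fail to reject H₀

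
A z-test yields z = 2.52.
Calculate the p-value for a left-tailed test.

For z = 2.52:
p = P(Z < 2.52) = Φ(2.52) = 0.9941

Answer: p-value ≈ 0.9941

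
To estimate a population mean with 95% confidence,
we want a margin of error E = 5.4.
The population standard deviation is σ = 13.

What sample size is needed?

z_0.025 = 1.960
n = (z×σ/E)² = (1.960×13/5.4)²
n = 22.2644
Round up: n = 23

Answer: n = 23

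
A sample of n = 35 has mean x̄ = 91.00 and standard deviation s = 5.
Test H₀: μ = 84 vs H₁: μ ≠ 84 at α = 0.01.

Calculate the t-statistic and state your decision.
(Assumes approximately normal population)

Answer: t = 8.2821, reject H₀

Derivation:
df = n - 1 = 34
SE = s/√n = 5/√35 = 0.8452
t = (x̄ - μ₀)/SE = (91.00 - 84)/0.8452 = 8.2821
Critical value: t_{0.005,34} = ±2.728
p-value < 0.0001
Decision: reject H₀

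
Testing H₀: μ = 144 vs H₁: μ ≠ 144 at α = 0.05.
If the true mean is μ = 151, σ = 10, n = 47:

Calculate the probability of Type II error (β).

SE = σ/√n = 10/√47 = 1.4586
Critical values: μ₀ ± z_0.025×SE = 144 ± 1.960×1.4586
Acceptance region: (141.1411, 146.8589)
Under H₁ (μ = 151): z_high = (146.8589 - 151)/1.4586 = -2.8391, z_low = (141.1411 - 151)/1.4586 = -6.7592
β = P(not reject | H₁) = Φ(-2.8391) - Φ(-6.7592) ≈ 0.0023

Answer: β ≈ 0.0023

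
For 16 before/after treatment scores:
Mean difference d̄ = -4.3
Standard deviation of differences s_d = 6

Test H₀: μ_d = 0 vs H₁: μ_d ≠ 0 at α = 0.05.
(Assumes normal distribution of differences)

Answer: t = -2.8667, reject H₀

Derivation:
df = n - 1 = 15
SE = s_d/√n = 6/√16 = 1.5000
t = d̄/SE = -4.3/1.5000 = -2.8667
Critical value: t_{0.025,15} = ±2.131
p-value ≈ 0.0118
Decision: reject H₀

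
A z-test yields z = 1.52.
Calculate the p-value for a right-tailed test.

Answer: p-value ≈ 0.0643

Derivation:
For z = 1.52:
p = P(Z > 1.52) = 1 - Φ(1.52) = 0.0643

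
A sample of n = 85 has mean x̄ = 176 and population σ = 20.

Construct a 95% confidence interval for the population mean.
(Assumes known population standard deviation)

Answer: (171.7482, 180.2518)

Derivation:
Confidence level: 95%, α = 0.05
z_0.025 = 1.960
SE = σ/√n = 20/√85 = 2.1693
Margin of error = 1.960 × 2.1693 = 4.2518
CI: x̄ ± margin = 176 ± 4.2518
CI: (171.7482, 180.2518)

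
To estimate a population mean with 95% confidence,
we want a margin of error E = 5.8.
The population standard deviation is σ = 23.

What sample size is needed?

Answer: n = 61

Derivation:
z_0.025 = 1.960
n = (z×σ/E)² = (1.960×23/5.8)²
n = 60.4104
Round up: n = 61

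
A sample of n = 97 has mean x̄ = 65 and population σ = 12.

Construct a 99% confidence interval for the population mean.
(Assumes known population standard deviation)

Confidence level: 99%, α = 0.01
z_0.005 = 2.576
SE = σ/√n = 12/√97 = 1.2184
Margin of error = 2.576 × 1.2184 = 3.1386
CI: x̄ ± margin = 65 ± 3.1386
CI: (61.8614, 68.1386)

Answer: (61.8614, 68.1386)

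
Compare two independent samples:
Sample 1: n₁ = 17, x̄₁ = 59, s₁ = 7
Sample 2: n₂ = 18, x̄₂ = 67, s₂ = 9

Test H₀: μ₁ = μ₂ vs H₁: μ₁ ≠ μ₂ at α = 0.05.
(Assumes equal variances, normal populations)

Answer: t = -2.9231, reject H₀

Derivation:
Pooled variance: s²_p = [16×7² + 17×9²]/(33) = 65.4848
s_p = 8.0923
SE = s_p×√(1/n₁ + 1/n₂) = 8.0923×√(1/17 + 1/18) = 2.7368
t = (x̄₁ - x̄₂)/SE = (59 - 67)/2.7368 = -2.9231
df = 33, t-critical = ±2.035
Decision: reject H₀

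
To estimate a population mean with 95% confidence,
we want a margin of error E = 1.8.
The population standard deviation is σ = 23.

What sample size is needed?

Answer: n = 628

Derivation:
z_0.025 = 1.960
n = (z×σ/E)² = (1.960×23/1.8)²
n = 627.2242
Round up: n = 628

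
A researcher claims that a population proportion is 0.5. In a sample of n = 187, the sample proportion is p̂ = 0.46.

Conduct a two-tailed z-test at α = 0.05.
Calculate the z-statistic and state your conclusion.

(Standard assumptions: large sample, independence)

H₀: p = 0.5, H₁: p ≠ 0.5
Standard error: SE = √(p₀(1-p₀)/n) = √(0.5×0.5/187) = 0.036564
z-statistic: z = (p̂ - p₀)/SE = (0.46 - 0.5)/0.036564 = -1.0940
Critical value: z_0.025 = ±1.960
p-value = 0.2740
Decision: fail to reject H₀ at α = 0.05

Answer: z = -1.0940, fail to reject H₀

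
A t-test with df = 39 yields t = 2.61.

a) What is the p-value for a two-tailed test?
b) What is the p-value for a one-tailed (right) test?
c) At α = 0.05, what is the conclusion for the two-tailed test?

Answer: a) 0.0128, b) 0.0064, c) reject H₀

Derivation:
Using t-distribution with df = 39:
a) Two-tailed: p = 2×P(T > 2.61) = 0.0128
b) One-tailed: p = P(T > 2.61) = 0.0064
c) 0.0128 < 0.05, reject H₀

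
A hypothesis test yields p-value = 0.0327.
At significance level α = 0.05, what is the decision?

Compare p-value to α:
0.0327 < 0.05
Decision: reject H₀

Answer: reject H₀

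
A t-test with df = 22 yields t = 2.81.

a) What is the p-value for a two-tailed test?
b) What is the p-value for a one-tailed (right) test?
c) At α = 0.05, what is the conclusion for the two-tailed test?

Using t-distribution with df = 22:
a) Two-tailed: p = 2×P(T > 2.81) = 0.0102
b) One-tailed: p = P(T > 2.81) = 0.0051
c) 0.0102 < 0.05, reject H₀

Answer: a) 0.0102, b) 0.0051, c) reject H₀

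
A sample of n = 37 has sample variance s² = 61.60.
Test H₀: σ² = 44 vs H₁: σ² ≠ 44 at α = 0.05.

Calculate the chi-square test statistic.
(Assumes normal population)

Answer: χ² = 50.4000, fail to reject H₀

Derivation:
df = n - 1 = 36
χ² = (n-1)s²/σ₀² = 36×61.60/44 = 50.4000
Critical values: χ²_{0.975,36} = 21.336, χ²_{0.025,36} = 54.437
Rejection region: χ² < 21.336 or χ² > 54.437
Decision: fail to reject H₀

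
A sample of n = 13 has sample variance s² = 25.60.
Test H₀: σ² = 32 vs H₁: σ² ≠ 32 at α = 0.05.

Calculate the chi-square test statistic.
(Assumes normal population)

Answer: χ² = 9.6000, fail to reject H₀

Derivation:
df = n - 1 = 12
χ² = (n-1)s²/σ₀² = 12×25.60/32 = 9.6000
Critical values: χ²_{0.975,12} = 4.404, χ²_{0.025,12} = 23.337
Rejection region: χ² < 4.404 or χ² > 23.337
Decision: fail to reject H₀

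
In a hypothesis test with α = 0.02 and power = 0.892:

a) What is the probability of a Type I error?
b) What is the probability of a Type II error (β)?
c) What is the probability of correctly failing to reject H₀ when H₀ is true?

a) Type I error probability = α = 0.02
b) Power = P(reject H₀ | H₁ true) = 1 - β = 0.892, so Type II error probability = β = 1 - Power = 0.108
c) P(fail to reject H₀ | H₀ true) = 1 - α = 0.98

Answer: a) 0.02, b) 0.108, c) 0.98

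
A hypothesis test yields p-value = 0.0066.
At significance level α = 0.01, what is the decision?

Answer: reject H₀

Derivation:
Compare p-value to α:
0.0066 < 0.01
Decision: reject H₀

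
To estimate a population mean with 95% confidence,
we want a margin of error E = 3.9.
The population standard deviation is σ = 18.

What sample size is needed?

Answer: n = 82

Derivation:
z_0.025 = 1.960
n = (z×σ/E)² = (1.960×18/3.9)²
n = 81.8329
Round up: n = 82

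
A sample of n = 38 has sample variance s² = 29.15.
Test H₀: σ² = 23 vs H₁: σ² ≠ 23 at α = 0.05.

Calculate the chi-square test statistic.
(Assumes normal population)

Answer: χ² = 46.8935, fail to reject H₀

Derivation:
df = n - 1 = 37
χ² = (n-1)s²/σ₀² = 37×29.15/23 = 46.8935
Critical values: χ²_{0.975,37} = 22.106, χ²_{0.025,37} = 55.668
Rejection region: χ² < 22.106 or χ² > 55.668
Decision: fail to reject H₀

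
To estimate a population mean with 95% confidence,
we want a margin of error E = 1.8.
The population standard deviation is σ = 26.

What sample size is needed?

Answer: n = 802

Derivation:
z_0.025 = 1.960
n = (z×σ/E)² = (1.960×26/1.8)²
n = 801.5190
Round up: n = 802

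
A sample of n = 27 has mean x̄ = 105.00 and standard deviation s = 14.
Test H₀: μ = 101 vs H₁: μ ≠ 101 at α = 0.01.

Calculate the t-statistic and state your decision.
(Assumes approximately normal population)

df = n - 1 = 26
SE = s/√n = 14/√27 = 2.6943
t = (x̄ - μ₀)/SE = (105.00 - 101)/2.6943 = 1.4846
Critical value: t_{0.005,26} = ±2.779
p-value ≈ 0.1497
Decision: fail to reject H₀

Answer: t = 1.4846, fail to reject H₀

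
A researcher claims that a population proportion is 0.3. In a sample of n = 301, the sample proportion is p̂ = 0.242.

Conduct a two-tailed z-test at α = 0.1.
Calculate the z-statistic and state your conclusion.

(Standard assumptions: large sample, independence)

Answer: z = -2.1958, reject H₀

Derivation:
H₀: p = 0.3, H₁: p ≠ 0.3
Standard error: SE = √(p₀(1-p₀)/n) = √(0.3×0.7/301) = 0.026414
z-statistic: z = (p̂ - p₀)/SE = (0.242 - 0.3)/0.026414 = -2.1958
Critical value: z_0.05 = ±1.645
p-value = 0.0281
Decision: reject H₀ at α = 0.1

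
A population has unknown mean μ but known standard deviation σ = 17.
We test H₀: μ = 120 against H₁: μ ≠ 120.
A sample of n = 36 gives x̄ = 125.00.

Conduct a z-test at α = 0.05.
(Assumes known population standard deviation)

Standard error: SE = σ/√n = 17/√36 = 2.8333
z-statistic: z = (x̄ - μ₀)/SE = (125.00 - 120)/2.8333 = 1.7647
Critical value: ±1.960
p-value = 0.0776
Decision: fail to reject H₀

Answer: z = 1.7647, fail to reject H₀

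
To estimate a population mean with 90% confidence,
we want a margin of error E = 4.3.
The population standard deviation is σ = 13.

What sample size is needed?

Answer: n = 25

Derivation:
z_0.05 = 1.645
n = (z×σ/E)² = (1.645×13/4.3)²
n = 24.7333
Round up: n = 25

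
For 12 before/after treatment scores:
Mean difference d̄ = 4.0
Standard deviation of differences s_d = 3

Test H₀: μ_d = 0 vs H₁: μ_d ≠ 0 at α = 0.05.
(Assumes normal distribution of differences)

df = n - 1 = 11
SE = s_d/√n = 3/√12 = 0.8660
t = d̄/SE = 4.0/0.8660 = 4.6189
Critical value: t_{0.025,11} = ±2.201
p-value ≈ 0.0007
Decision: reject H₀

Answer: t = 4.6189, reject H₀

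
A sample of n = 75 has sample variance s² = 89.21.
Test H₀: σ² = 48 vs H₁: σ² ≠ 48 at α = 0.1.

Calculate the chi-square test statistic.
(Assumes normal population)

Answer: χ² = 137.5321, reject H₀

Derivation:
df = n - 1 = 74
χ² = (n-1)s²/σ₀² = 74×89.21/48 = 137.5321
Critical values: χ²_{0.95,74} = 55.189, χ²_{0.05,74} = 95.081
Rejection region: χ² < 55.189 or χ² > 95.081
Decision: reject H₀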